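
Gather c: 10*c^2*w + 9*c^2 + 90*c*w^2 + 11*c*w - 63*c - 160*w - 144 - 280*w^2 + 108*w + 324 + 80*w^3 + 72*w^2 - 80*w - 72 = c^2*(10*w + 9) + c*(90*w^2 + 11*w - 63) + 80*w^3 - 208*w^2 - 132*w + 108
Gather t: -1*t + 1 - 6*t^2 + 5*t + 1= -6*t^2 + 4*t + 2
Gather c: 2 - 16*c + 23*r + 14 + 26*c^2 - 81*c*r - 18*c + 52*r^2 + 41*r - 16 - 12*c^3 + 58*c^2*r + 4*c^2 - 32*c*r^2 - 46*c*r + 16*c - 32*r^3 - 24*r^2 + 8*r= -12*c^3 + c^2*(58*r + 30) + c*(-32*r^2 - 127*r - 18) - 32*r^3 + 28*r^2 + 72*r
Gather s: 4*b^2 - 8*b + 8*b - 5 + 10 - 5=4*b^2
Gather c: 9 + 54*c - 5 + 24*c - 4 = 78*c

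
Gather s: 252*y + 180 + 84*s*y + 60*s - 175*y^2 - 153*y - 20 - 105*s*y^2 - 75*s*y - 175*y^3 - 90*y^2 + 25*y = s*(-105*y^2 + 9*y + 60) - 175*y^3 - 265*y^2 + 124*y + 160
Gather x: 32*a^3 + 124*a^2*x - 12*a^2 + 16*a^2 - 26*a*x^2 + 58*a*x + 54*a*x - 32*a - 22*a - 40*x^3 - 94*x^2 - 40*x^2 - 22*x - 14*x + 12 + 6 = 32*a^3 + 4*a^2 - 54*a - 40*x^3 + x^2*(-26*a - 134) + x*(124*a^2 + 112*a - 36) + 18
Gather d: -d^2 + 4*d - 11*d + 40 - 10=-d^2 - 7*d + 30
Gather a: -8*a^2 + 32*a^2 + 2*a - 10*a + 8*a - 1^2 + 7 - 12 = 24*a^2 - 6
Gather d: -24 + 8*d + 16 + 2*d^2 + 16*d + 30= 2*d^2 + 24*d + 22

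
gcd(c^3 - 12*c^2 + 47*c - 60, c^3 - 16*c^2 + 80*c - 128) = c - 4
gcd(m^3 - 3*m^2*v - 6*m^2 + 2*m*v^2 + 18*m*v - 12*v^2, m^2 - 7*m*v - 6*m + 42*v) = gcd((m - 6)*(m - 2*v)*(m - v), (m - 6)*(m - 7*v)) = m - 6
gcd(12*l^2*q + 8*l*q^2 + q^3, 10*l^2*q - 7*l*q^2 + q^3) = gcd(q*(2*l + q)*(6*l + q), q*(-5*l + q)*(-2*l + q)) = q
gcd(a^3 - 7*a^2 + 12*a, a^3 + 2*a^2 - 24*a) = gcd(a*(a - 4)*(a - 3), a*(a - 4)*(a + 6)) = a^2 - 4*a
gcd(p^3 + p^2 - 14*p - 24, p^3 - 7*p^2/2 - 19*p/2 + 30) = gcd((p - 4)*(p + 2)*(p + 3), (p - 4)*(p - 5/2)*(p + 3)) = p^2 - p - 12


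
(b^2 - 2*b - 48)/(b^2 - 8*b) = (b + 6)/b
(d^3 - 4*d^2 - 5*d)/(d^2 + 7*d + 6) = d*(d - 5)/(d + 6)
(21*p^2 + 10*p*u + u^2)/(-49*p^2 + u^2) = (-3*p - u)/(7*p - u)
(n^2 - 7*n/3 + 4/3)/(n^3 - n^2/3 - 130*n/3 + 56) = (n - 1)/(n^2 + n - 42)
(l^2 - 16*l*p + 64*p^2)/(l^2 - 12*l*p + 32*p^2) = (-l + 8*p)/(-l + 4*p)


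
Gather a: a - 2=a - 2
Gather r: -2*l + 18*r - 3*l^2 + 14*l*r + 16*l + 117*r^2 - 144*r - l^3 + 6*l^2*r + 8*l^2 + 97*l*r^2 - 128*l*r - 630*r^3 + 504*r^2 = -l^3 + 5*l^2 + 14*l - 630*r^3 + r^2*(97*l + 621) + r*(6*l^2 - 114*l - 126)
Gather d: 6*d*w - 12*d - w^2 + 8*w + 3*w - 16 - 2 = d*(6*w - 12) - w^2 + 11*w - 18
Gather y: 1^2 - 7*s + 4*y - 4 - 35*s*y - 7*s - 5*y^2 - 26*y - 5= -14*s - 5*y^2 + y*(-35*s - 22) - 8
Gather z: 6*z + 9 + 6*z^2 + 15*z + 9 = 6*z^2 + 21*z + 18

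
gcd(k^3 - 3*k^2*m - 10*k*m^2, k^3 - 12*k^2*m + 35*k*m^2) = k^2 - 5*k*m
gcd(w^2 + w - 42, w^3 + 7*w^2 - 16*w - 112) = w + 7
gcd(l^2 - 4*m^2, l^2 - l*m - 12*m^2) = 1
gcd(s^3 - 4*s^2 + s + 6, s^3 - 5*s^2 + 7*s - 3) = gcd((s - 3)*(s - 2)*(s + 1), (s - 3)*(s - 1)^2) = s - 3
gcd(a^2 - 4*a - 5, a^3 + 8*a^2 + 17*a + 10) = a + 1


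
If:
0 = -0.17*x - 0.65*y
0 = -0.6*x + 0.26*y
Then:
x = 0.00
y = 0.00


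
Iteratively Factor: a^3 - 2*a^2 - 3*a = (a + 1)*(a^2 - 3*a) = (a - 3)*(a + 1)*(a)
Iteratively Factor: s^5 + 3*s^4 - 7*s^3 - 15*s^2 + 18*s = (s - 1)*(s^4 + 4*s^3 - 3*s^2 - 18*s) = (s - 2)*(s - 1)*(s^3 + 6*s^2 + 9*s) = (s - 2)*(s - 1)*(s + 3)*(s^2 + 3*s) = (s - 2)*(s - 1)*(s + 3)^2*(s)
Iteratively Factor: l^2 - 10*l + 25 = (l - 5)*(l - 5)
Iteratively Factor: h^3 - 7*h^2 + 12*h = (h)*(h^2 - 7*h + 12) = h*(h - 4)*(h - 3)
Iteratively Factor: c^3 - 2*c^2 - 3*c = (c + 1)*(c^2 - 3*c) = (c - 3)*(c + 1)*(c)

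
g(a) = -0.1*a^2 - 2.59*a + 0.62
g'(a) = -0.2*a - 2.59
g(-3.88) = 9.16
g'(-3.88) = -1.81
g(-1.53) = 4.35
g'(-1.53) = -2.28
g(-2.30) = 6.05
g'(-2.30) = -2.13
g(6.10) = -18.90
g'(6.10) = -3.81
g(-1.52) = 4.33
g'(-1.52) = -2.29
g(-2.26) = 5.96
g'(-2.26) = -2.14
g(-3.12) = 7.73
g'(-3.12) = -1.97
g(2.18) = -5.50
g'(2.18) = -3.03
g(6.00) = -18.52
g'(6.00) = -3.79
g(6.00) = -18.52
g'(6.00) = -3.79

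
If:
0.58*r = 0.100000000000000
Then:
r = 0.17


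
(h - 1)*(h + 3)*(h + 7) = h^3 + 9*h^2 + 11*h - 21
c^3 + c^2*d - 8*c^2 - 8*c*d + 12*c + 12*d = (c - 6)*(c - 2)*(c + d)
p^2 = p^2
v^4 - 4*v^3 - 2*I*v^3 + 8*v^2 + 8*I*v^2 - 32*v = v*(v - 4)*(v - 4*I)*(v + 2*I)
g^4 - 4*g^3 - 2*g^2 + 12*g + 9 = (g - 3)^2*(g + 1)^2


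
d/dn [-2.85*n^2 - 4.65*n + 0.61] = -5.7*n - 4.65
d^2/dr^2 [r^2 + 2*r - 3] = 2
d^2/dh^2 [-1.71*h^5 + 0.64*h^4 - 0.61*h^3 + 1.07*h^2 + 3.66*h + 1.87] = -34.2*h^3 + 7.68*h^2 - 3.66*h + 2.14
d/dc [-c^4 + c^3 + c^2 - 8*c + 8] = -4*c^3 + 3*c^2 + 2*c - 8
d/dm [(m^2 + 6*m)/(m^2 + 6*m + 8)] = 16*(m + 3)/(m^4 + 12*m^3 + 52*m^2 + 96*m + 64)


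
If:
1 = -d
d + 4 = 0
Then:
No Solution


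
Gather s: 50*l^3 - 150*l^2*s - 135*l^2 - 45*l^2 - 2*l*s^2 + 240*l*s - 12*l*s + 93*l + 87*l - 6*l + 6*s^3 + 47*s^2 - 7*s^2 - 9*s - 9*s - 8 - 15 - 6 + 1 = 50*l^3 - 180*l^2 + 174*l + 6*s^3 + s^2*(40 - 2*l) + s*(-150*l^2 + 228*l - 18) - 28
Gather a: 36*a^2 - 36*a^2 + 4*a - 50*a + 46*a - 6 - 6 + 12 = 0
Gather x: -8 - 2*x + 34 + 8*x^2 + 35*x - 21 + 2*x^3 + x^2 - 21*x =2*x^3 + 9*x^2 + 12*x + 5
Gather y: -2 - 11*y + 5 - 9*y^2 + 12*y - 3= -9*y^2 + y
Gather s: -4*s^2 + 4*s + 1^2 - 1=-4*s^2 + 4*s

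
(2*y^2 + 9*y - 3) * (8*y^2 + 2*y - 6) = 16*y^4 + 76*y^3 - 18*y^2 - 60*y + 18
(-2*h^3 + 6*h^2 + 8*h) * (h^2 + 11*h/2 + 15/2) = -2*h^5 - 5*h^4 + 26*h^3 + 89*h^2 + 60*h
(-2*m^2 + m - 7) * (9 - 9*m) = 18*m^3 - 27*m^2 + 72*m - 63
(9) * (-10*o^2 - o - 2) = -90*o^2 - 9*o - 18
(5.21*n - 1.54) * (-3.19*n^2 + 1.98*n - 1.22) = -16.6199*n^3 + 15.2284*n^2 - 9.4054*n + 1.8788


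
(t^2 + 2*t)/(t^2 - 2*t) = (t + 2)/(t - 2)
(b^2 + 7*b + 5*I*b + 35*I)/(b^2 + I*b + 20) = (b + 7)/(b - 4*I)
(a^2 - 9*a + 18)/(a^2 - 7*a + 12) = (a - 6)/(a - 4)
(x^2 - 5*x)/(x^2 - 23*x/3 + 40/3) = 3*x/(3*x - 8)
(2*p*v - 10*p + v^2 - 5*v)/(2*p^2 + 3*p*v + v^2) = (v - 5)/(p + v)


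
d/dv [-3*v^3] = -9*v^2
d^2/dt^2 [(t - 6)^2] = 2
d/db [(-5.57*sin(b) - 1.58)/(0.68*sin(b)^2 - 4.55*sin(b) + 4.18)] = (3.7876*sin(b)^2 + 2.1488*sin(b) - 30.4716)*cos(b)/(0.4624*sin(b)^4 - 6.188*sin(b)^3 + 26.3873*sin(b)^2 - 38.038*sin(b) + 17.4724)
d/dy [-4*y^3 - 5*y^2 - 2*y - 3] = -12*y^2 - 10*y - 2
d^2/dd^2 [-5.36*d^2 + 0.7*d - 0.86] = -10.7200000000000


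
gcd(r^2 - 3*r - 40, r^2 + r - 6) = 1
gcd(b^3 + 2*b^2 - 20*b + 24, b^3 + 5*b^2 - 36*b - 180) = b + 6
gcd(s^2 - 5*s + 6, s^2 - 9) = s - 3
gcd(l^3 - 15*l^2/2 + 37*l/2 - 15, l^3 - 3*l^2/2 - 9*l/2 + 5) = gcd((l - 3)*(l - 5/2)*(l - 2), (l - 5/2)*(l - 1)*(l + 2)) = l - 5/2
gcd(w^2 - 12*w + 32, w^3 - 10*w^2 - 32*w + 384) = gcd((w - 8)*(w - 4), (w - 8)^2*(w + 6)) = w - 8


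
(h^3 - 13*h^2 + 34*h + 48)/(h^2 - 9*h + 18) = (h^2 - 7*h - 8)/(h - 3)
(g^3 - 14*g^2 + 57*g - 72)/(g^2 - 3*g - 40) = (g^2 - 6*g + 9)/(g + 5)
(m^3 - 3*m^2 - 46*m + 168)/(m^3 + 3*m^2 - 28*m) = (m - 6)/m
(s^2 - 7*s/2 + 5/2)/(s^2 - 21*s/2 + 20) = (s - 1)/(s - 8)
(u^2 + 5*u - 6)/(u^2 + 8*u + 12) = (u - 1)/(u + 2)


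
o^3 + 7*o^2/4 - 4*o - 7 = (o - 2)*(o + 7/4)*(o + 2)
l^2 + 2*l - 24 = (l - 4)*(l + 6)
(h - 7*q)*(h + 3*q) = h^2 - 4*h*q - 21*q^2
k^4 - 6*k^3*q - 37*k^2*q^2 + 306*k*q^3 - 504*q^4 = (k - 6*q)*(k - 4*q)*(k - 3*q)*(k + 7*q)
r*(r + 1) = r^2 + r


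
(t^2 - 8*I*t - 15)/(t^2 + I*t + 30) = (t - 3*I)/(t + 6*I)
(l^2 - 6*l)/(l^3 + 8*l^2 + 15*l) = (l - 6)/(l^2 + 8*l + 15)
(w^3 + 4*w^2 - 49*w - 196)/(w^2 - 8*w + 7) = (w^2 + 11*w + 28)/(w - 1)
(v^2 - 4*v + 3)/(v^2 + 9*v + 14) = (v^2 - 4*v + 3)/(v^2 + 9*v + 14)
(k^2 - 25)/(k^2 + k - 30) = (k + 5)/(k + 6)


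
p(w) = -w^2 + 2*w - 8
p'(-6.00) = 14.00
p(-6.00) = -56.00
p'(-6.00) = 14.00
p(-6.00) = -56.00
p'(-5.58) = 13.16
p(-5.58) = -50.30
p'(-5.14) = 12.28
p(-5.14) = -44.70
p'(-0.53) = 3.06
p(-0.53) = -9.34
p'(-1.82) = 5.64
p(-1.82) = -14.95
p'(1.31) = -0.62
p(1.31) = -7.10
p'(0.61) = 0.78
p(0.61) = -7.15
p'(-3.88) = 9.76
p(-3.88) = -30.81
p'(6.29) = -10.58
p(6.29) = -34.98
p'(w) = 2 - 2*w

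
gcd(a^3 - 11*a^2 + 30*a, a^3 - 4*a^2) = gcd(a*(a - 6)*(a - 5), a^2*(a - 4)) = a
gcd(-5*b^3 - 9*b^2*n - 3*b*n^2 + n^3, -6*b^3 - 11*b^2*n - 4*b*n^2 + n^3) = b^2 + 2*b*n + n^2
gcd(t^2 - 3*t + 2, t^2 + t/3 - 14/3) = t - 2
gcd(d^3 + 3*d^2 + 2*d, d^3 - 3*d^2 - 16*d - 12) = d^2 + 3*d + 2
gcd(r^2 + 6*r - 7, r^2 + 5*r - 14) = r + 7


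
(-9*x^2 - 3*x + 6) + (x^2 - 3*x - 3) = -8*x^2 - 6*x + 3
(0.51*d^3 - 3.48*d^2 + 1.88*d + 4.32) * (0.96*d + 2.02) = 0.4896*d^4 - 2.3106*d^3 - 5.2248*d^2 + 7.9448*d + 8.7264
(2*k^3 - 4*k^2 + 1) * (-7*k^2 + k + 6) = -14*k^5 + 30*k^4 + 8*k^3 - 31*k^2 + k + 6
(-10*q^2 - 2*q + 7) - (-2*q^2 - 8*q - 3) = -8*q^2 + 6*q + 10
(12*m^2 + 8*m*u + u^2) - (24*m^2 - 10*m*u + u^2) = -12*m^2 + 18*m*u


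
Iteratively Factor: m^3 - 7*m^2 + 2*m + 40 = (m + 2)*(m^2 - 9*m + 20) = (m - 4)*(m + 2)*(m - 5)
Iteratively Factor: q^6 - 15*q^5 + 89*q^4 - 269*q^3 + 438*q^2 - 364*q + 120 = (q - 2)*(q^5 - 13*q^4 + 63*q^3 - 143*q^2 + 152*q - 60) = (q - 3)*(q - 2)*(q^4 - 10*q^3 + 33*q^2 - 44*q + 20) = (q - 3)*(q - 2)^2*(q^3 - 8*q^2 + 17*q - 10) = (q - 3)*(q - 2)^2*(q - 1)*(q^2 - 7*q + 10) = (q - 5)*(q - 3)*(q - 2)^2*(q - 1)*(q - 2)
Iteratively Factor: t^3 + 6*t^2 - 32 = (t + 4)*(t^2 + 2*t - 8) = (t - 2)*(t + 4)*(t + 4)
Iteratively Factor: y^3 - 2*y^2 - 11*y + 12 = (y - 1)*(y^2 - y - 12) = (y - 4)*(y - 1)*(y + 3)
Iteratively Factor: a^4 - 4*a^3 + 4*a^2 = (a)*(a^3 - 4*a^2 + 4*a) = a^2*(a^2 - 4*a + 4) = a^2*(a - 2)*(a - 2)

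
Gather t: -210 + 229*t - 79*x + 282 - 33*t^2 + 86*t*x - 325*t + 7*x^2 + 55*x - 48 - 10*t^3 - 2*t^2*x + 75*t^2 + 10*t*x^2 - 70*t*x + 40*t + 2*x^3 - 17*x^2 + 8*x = -10*t^3 + t^2*(42 - 2*x) + t*(10*x^2 + 16*x - 56) + 2*x^3 - 10*x^2 - 16*x + 24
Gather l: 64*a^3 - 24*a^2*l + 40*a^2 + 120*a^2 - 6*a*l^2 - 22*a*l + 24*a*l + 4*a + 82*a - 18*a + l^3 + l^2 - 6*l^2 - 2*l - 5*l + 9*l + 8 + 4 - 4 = 64*a^3 + 160*a^2 + 68*a + l^3 + l^2*(-6*a - 5) + l*(-24*a^2 + 2*a + 2) + 8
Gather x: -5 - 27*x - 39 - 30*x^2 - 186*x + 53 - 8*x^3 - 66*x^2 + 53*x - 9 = -8*x^3 - 96*x^2 - 160*x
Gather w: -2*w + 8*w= 6*w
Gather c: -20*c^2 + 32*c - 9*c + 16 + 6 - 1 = -20*c^2 + 23*c + 21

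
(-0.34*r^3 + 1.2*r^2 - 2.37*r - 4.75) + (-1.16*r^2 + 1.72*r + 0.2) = -0.34*r^3 + 0.04*r^2 - 0.65*r - 4.55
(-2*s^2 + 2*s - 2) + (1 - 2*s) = -2*s^2 - 1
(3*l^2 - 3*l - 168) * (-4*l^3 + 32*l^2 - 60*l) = -12*l^5 + 108*l^4 + 396*l^3 - 5196*l^2 + 10080*l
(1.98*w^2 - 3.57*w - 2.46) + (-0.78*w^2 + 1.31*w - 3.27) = 1.2*w^2 - 2.26*w - 5.73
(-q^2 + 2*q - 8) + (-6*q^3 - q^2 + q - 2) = -6*q^3 - 2*q^2 + 3*q - 10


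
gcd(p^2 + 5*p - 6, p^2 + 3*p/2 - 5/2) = p - 1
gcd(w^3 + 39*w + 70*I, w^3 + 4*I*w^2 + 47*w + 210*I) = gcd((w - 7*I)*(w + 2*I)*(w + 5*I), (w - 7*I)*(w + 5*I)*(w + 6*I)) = w^2 - 2*I*w + 35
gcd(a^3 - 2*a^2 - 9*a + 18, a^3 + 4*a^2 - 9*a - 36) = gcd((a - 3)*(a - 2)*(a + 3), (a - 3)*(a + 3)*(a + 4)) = a^2 - 9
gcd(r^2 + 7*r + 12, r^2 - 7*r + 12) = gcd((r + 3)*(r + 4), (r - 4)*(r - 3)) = 1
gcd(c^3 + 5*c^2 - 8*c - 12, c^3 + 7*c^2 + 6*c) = c^2 + 7*c + 6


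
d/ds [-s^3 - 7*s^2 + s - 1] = -3*s^2 - 14*s + 1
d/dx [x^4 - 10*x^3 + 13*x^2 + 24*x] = 4*x^3 - 30*x^2 + 26*x + 24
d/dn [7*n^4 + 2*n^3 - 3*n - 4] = 28*n^3 + 6*n^2 - 3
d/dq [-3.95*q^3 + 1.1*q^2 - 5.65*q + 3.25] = -11.85*q^2 + 2.2*q - 5.65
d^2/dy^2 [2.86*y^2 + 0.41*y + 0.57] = 5.72000000000000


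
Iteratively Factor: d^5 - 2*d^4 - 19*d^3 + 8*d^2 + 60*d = (d)*(d^4 - 2*d^3 - 19*d^2 + 8*d + 60) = d*(d + 2)*(d^3 - 4*d^2 - 11*d + 30) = d*(d + 2)*(d + 3)*(d^2 - 7*d + 10) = d*(d - 5)*(d + 2)*(d + 3)*(d - 2)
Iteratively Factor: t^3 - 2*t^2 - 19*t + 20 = (t + 4)*(t^2 - 6*t + 5) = (t - 5)*(t + 4)*(t - 1)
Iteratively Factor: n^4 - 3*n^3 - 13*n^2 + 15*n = (n - 5)*(n^3 + 2*n^2 - 3*n) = n*(n - 5)*(n^2 + 2*n - 3) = n*(n - 5)*(n + 3)*(n - 1)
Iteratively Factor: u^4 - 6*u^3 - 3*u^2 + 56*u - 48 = (u - 4)*(u^3 - 2*u^2 - 11*u + 12) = (u - 4)*(u + 3)*(u^2 - 5*u + 4) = (u - 4)^2*(u + 3)*(u - 1)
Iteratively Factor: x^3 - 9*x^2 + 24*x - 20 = (x - 2)*(x^2 - 7*x + 10) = (x - 2)^2*(x - 5)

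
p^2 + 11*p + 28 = (p + 4)*(p + 7)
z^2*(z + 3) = z^3 + 3*z^2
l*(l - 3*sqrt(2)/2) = l^2 - 3*sqrt(2)*l/2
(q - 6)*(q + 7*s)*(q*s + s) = q^3*s + 7*q^2*s^2 - 5*q^2*s - 35*q*s^2 - 6*q*s - 42*s^2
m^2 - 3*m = m*(m - 3)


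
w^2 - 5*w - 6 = (w - 6)*(w + 1)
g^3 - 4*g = g*(g - 2)*(g + 2)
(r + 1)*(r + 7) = r^2 + 8*r + 7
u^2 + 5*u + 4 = (u + 1)*(u + 4)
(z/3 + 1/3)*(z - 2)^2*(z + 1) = z^4/3 - 2*z^3/3 - z^2 + 4*z/3 + 4/3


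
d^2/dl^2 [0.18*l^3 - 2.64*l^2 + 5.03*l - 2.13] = 1.08*l - 5.28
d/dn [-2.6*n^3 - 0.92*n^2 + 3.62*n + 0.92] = -7.8*n^2 - 1.84*n + 3.62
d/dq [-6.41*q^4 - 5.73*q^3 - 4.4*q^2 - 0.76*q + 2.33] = -25.64*q^3 - 17.19*q^2 - 8.8*q - 0.76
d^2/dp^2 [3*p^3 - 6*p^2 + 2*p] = 18*p - 12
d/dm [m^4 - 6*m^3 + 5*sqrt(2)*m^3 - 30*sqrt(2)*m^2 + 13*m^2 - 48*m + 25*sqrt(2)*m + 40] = 4*m^3 - 18*m^2 + 15*sqrt(2)*m^2 - 60*sqrt(2)*m + 26*m - 48 + 25*sqrt(2)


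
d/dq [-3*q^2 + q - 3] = 1 - 6*q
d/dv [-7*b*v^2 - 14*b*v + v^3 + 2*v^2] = -14*b*v - 14*b + 3*v^2 + 4*v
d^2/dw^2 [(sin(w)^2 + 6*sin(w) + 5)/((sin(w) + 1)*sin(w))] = 5*(cos(w)^2 + 1)/sin(w)^3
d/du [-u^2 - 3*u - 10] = -2*u - 3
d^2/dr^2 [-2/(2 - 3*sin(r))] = 6*(-3*sin(r)^2 - 2*sin(r) + 6)/(3*sin(r) - 2)^3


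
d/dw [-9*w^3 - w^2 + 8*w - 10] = -27*w^2 - 2*w + 8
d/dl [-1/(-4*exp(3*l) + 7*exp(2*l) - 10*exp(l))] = 2*(-6*exp(2*l) + 7*exp(l) - 5)*exp(-l)/(4*exp(2*l) - 7*exp(l) + 10)^2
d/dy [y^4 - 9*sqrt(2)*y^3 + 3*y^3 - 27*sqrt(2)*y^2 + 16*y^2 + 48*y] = 4*y^3 - 27*sqrt(2)*y^2 + 9*y^2 - 54*sqrt(2)*y + 32*y + 48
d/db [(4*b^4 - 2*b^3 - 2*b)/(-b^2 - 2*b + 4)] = 2*(-4*b^5 - 11*b^4 + 36*b^3 - 13*b^2 - 4)/(b^4 + 4*b^3 - 4*b^2 - 16*b + 16)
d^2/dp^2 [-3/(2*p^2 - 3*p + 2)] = 6*(4*p^2 - 6*p - (4*p - 3)^2 + 4)/(2*p^2 - 3*p + 2)^3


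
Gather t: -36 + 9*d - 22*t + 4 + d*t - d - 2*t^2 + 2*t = 8*d - 2*t^2 + t*(d - 20) - 32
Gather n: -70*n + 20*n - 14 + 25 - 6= 5 - 50*n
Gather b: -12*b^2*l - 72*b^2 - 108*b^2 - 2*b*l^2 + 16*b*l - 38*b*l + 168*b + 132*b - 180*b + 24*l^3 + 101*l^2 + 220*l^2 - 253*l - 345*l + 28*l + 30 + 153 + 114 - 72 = b^2*(-12*l - 180) + b*(-2*l^2 - 22*l + 120) + 24*l^3 + 321*l^2 - 570*l + 225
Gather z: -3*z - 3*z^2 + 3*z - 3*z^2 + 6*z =-6*z^2 + 6*z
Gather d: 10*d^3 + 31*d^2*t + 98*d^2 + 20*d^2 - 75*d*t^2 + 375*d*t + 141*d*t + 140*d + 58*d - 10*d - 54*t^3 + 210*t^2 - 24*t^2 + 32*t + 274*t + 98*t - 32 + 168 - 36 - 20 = 10*d^3 + d^2*(31*t + 118) + d*(-75*t^2 + 516*t + 188) - 54*t^3 + 186*t^2 + 404*t + 80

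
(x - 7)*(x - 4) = x^2 - 11*x + 28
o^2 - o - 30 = (o - 6)*(o + 5)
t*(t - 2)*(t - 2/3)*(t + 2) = t^4 - 2*t^3/3 - 4*t^2 + 8*t/3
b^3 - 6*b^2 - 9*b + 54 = (b - 6)*(b - 3)*(b + 3)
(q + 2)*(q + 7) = q^2 + 9*q + 14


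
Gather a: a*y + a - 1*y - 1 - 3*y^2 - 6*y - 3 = a*(y + 1) - 3*y^2 - 7*y - 4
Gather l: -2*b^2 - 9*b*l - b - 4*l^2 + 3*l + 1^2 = -2*b^2 - b - 4*l^2 + l*(3 - 9*b) + 1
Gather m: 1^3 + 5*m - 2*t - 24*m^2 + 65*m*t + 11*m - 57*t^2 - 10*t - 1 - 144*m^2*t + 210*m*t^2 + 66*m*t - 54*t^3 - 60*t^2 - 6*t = m^2*(-144*t - 24) + m*(210*t^2 + 131*t + 16) - 54*t^3 - 117*t^2 - 18*t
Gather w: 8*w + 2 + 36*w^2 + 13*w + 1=36*w^2 + 21*w + 3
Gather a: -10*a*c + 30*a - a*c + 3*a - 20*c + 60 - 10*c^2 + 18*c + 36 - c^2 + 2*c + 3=a*(33 - 11*c) - 11*c^2 + 99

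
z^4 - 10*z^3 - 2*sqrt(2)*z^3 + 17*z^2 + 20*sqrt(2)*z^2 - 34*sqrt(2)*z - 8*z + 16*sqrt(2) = (z - 8)*(z - 1)^2*(z - 2*sqrt(2))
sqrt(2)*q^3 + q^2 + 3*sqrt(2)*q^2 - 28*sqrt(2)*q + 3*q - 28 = (q - 4)*(q + 7)*(sqrt(2)*q + 1)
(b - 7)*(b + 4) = b^2 - 3*b - 28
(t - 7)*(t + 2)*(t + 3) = t^3 - 2*t^2 - 29*t - 42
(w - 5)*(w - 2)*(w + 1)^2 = w^4 - 5*w^3 - 3*w^2 + 13*w + 10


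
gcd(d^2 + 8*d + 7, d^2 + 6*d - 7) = d + 7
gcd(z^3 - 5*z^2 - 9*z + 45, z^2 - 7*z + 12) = z - 3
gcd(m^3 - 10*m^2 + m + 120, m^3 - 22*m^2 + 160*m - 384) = m - 8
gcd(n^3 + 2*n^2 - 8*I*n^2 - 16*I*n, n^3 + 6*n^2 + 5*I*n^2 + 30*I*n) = n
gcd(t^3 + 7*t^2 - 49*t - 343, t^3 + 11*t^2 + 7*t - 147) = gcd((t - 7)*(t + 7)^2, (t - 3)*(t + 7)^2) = t^2 + 14*t + 49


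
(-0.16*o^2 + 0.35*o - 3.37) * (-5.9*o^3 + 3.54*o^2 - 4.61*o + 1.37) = 0.944*o^5 - 2.6314*o^4 + 21.8596*o^3 - 13.7625*o^2 + 16.0152*o - 4.6169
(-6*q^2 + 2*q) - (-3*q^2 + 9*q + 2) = -3*q^2 - 7*q - 2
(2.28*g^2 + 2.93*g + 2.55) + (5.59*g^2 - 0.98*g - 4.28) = 7.87*g^2 + 1.95*g - 1.73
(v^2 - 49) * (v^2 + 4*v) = v^4 + 4*v^3 - 49*v^2 - 196*v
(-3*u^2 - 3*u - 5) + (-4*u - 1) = -3*u^2 - 7*u - 6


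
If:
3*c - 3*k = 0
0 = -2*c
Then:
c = 0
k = 0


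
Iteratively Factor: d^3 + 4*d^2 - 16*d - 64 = (d + 4)*(d^2 - 16) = (d - 4)*(d + 4)*(d + 4)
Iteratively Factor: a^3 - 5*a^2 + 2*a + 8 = (a - 2)*(a^2 - 3*a - 4) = (a - 2)*(a + 1)*(a - 4)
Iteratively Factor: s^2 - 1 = (s + 1)*(s - 1)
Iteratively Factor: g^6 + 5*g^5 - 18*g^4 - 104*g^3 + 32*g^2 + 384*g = (g + 4)*(g^5 + g^4 - 22*g^3 - 16*g^2 + 96*g) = g*(g + 4)*(g^4 + g^3 - 22*g^2 - 16*g + 96) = g*(g + 4)^2*(g^3 - 3*g^2 - 10*g + 24) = g*(g + 3)*(g + 4)^2*(g^2 - 6*g + 8) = g*(g - 2)*(g + 3)*(g + 4)^2*(g - 4)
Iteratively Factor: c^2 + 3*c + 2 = (c + 2)*(c + 1)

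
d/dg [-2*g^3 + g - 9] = 1 - 6*g^2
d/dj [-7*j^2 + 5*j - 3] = 5 - 14*j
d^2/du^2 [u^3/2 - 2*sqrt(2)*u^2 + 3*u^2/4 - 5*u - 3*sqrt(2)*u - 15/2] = 3*u - 4*sqrt(2) + 3/2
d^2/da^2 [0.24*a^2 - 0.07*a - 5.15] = 0.480000000000000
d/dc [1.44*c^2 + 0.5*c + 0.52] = 2.88*c + 0.5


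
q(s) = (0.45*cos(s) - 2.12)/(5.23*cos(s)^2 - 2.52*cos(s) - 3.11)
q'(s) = (10.46*sin(s)*cos(s) - 2.52*sin(s))*(0.45*cos(s) - 2.12)/(5.23*cos(s)^2 - 2.52*cos(s) - 3.11)^2 - 0.45*sin(s)/(5.23*cos(s)^2 - 2.52*cos(s) - 3.11)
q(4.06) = -6.89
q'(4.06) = -138.74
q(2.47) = -1.20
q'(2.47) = 3.72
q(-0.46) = 1.47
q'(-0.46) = 3.65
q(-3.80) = -1.15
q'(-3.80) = 3.39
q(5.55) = 0.85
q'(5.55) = 1.29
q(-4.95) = 0.59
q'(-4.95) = 0.14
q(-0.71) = 0.88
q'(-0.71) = 1.40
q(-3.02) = -0.56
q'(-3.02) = -0.18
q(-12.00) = 1.15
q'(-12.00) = -2.42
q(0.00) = 4.18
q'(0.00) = 0.00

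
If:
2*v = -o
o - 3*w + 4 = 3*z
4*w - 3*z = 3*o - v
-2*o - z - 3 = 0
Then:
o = -158/71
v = 79/71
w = -61/71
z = 103/71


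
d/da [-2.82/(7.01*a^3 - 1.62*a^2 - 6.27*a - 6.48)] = (59.3046*a^2 - 9.1368*a - 17.6814)/(-7.01*a^3 + 1.62*a^2 + 6.27*a + 6.48)^2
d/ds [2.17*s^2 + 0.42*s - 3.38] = 4.34*s + 0.42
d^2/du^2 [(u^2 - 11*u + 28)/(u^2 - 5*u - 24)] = 4*(-3*u^3 + 78*u^2 - 606*u + 1634)/(u^6 - 15*u^5 + 3*u^4 + 595*u^3 - 72*u^2 - 8640*u - 13824)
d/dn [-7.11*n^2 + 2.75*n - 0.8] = 2.75 - 14.22*n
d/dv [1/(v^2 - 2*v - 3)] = 2*(1 - v)/(-v^2 + 2*v + 3)^2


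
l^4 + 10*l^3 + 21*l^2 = l^2*(l + 3)*(l + 7)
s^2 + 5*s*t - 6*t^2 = (s - t)*(s + 6*t)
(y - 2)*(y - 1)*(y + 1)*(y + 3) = y^4 + y^3 - 7*y^2 - y + 6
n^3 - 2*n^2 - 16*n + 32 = (n - 4)*(n - 2)*(n + 4)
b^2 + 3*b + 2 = (b + 1)*(b + 2)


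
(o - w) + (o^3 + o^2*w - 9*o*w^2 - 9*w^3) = o^3 + o^2*w - 9*o*w^2 + o - 9*w^3 - w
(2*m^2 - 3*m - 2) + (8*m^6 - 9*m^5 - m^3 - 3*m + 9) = 8*m^6 - 9*m^5 - m^3 + 2*m^2 - 6*m + 7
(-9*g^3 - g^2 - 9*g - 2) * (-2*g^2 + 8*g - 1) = 18*g^5 - 70*g^4 + 19*g^3 - 67*g^2 - 7*g + 2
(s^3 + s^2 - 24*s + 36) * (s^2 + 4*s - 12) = s^5 + 5*s^4 - 32*s^3 - 72*s^2 + 432*s - 432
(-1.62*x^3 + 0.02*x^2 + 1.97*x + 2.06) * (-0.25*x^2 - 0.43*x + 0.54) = 0.405*x^5 + 0.6916*x^4 - 1.3759*x^3 - 1.3513*x^2 + 0.178*x + 1.1124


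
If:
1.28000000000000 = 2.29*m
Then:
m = 0.56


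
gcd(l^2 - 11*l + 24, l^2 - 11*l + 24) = l^2 - 11*l + 24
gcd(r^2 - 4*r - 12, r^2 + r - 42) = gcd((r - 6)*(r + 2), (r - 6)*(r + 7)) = r - 6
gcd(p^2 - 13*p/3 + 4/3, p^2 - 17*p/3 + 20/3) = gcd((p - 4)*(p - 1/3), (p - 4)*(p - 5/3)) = p - 4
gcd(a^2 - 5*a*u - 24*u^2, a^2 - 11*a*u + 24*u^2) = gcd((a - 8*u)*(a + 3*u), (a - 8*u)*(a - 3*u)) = -a + 8*u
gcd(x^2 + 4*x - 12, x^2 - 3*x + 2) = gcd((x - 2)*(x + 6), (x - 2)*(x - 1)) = x - 2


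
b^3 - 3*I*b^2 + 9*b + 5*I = (b - 5*I)*(b + I)^2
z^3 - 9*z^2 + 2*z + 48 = (z - 8)*(z - 3)*(z + 2)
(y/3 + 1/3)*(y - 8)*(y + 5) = y^3/3 - 2*y^2/3 - 43*y/3 - 40/3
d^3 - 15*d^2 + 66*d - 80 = (d - 8)*(d - 5)*(d - 2)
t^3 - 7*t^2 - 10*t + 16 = (t - 8)*(t - 1)*(t + 2)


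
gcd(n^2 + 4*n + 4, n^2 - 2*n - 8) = n + 2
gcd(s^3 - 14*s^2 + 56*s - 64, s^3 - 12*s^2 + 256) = s - 8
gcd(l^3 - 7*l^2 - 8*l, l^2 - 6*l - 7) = l + 1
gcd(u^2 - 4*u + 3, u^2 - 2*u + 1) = u - 1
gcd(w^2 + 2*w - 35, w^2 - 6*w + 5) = w - 5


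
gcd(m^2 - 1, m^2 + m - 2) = m - 1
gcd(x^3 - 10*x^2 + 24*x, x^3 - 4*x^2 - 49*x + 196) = x - 4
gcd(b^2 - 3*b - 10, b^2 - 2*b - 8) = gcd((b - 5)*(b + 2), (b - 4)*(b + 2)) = b + 2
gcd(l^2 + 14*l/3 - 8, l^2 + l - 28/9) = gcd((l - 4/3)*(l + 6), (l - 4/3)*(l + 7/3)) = l - 4/3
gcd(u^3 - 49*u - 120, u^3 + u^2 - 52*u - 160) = u^2 - 3*u - 40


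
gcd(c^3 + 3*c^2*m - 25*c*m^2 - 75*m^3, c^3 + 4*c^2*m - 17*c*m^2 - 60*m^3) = c^2 + 8*c*m + 15*m^2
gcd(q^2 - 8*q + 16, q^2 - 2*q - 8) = q - 4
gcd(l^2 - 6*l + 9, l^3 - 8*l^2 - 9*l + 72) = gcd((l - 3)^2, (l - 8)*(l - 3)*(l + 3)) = l - 3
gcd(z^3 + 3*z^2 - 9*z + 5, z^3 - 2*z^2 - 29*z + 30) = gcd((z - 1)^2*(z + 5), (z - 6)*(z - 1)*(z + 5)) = z^2 + 4*z - 5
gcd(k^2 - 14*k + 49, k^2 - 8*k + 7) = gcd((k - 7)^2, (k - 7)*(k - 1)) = k - 7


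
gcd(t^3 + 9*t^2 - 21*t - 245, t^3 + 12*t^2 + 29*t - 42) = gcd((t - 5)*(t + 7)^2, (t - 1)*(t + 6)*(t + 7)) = t + 7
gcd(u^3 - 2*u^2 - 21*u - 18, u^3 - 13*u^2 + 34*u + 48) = u^2 - 5*u - 6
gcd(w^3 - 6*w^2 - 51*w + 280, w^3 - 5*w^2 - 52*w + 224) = w^2 - w - 56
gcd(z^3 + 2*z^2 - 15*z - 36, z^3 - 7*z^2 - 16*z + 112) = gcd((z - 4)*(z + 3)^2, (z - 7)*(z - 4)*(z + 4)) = z - 4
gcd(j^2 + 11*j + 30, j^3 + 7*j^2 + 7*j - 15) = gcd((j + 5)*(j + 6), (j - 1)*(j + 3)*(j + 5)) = j + 5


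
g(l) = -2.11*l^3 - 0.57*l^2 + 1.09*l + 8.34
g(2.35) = -19.63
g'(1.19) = -9.23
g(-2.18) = 25.12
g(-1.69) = 15.05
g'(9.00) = -521.90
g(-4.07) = 136.72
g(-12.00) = 3559.26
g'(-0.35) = 0.71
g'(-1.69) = -15.06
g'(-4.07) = -99.13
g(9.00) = -1566.21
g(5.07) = -275.77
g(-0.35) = 7.98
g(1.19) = 5.27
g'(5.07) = -167.40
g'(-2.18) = -26.51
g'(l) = -6.33*l^2 - 1.14*l + 1.09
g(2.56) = -28.01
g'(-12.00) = -896.75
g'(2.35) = -36.55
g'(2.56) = -43.31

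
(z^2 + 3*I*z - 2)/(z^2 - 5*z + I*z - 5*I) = (z + 2*I)/(z - 5)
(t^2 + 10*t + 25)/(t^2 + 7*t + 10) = (t + 5)/(t + 2)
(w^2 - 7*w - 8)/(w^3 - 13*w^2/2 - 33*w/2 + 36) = 2*(w + 1)/(2*w^2 + 3*w - 9)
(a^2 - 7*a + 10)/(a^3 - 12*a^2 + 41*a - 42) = (a - 5)/(a^2 - 10*a + 21)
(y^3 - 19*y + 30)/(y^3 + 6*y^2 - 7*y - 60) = (y - 2)/(y + 4)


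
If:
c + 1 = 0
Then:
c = -1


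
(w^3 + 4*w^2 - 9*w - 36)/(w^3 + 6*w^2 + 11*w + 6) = (w^2 + w - 12)/(w^2 + 3*w + 2)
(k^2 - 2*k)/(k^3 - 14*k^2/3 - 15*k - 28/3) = 3*k*(2 - k)/(-3*k^3 + 14*k^2 + 45*k + 28)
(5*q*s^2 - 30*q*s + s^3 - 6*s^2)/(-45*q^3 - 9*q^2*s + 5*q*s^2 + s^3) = s*(6 - s)/(9*q^2 - s^2)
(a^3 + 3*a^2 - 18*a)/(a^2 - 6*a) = (a^2 + 3*a - 18)/(a - 6)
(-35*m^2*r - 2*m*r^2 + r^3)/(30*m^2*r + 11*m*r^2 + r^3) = (-7*m + r)/(6*m + r)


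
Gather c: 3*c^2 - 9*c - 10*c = 3*c^2 - 19*c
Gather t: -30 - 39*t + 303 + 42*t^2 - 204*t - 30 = 42*t^2 - 243*t + 243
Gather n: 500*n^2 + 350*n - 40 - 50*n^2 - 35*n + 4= 450*n^2 + 315*n - 36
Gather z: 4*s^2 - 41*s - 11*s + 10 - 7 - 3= 4*s^2 - 52*s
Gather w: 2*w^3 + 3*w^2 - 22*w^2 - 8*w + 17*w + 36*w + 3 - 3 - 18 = 2*w^3 - 19*w^2 + 45*w - 18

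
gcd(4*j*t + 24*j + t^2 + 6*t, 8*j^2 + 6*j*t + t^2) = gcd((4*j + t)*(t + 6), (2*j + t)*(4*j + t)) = 4*j + t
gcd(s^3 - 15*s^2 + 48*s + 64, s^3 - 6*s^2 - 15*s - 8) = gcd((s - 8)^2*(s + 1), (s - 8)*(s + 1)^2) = s^2 - 7*s - 8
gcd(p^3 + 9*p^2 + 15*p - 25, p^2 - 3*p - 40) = p + 5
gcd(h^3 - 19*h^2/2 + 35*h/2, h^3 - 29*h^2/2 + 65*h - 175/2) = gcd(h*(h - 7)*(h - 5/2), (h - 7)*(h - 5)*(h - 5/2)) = h^2 - 19*h/2 + 35/2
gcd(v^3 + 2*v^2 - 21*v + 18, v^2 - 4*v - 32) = 1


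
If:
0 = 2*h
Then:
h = 0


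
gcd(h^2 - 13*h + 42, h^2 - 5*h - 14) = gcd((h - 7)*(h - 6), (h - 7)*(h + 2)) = h - 7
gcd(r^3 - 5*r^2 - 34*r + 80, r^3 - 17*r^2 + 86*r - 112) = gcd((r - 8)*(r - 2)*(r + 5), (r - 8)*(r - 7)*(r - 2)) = r^2 - 10*r + 16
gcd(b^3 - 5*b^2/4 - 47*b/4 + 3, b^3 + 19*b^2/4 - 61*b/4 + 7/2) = b - 1/4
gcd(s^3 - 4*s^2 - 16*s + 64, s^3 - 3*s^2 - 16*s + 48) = s^2 - 16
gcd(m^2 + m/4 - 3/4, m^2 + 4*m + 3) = m + 1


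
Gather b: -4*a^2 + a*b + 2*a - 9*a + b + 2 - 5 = -4*a^2 - 7*a + b*(a + 1) - 3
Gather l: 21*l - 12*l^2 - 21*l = -12*l^2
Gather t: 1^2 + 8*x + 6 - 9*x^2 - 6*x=-9*x^2 + 2*x + 7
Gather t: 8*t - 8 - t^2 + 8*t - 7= -t^2 + 16*t - 15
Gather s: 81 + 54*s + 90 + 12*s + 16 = 66*s + 187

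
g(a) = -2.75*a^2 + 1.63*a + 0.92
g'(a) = 1.63 - 5.5*a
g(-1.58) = -8.52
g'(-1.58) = 10.32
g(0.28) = 1.16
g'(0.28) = 0.09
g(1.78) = -4.89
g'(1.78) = -8.16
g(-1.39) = -6.66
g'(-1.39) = 9.28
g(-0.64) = -1.25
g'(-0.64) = 5.15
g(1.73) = -4.49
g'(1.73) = -7.88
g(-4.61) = -65.04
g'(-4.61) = 26.98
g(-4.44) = -60.53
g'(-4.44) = 26.05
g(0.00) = 0.92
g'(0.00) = 1.63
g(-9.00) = -236.50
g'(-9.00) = 51.13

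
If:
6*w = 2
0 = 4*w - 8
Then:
No Solution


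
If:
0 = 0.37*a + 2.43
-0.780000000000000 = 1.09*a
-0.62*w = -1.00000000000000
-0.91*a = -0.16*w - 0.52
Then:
No Solution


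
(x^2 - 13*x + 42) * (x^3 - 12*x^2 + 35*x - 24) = x^5 - 25*x^4 + 233*x^3 - 983*x^2 + 1782*x - 1008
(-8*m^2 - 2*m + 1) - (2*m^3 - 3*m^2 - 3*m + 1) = -2*m^3 - 5*m^2 + m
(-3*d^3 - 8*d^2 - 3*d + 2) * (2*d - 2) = -6*d^4 - 10*d^3 + 10*d^2 + 10*d - 4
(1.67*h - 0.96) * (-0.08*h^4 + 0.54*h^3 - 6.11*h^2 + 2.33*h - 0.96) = -0.1336*h^5 + 0.9786*h^4 - 10.7221*h^3 + 9.7567*h^2 - 3.84*h + 0.9216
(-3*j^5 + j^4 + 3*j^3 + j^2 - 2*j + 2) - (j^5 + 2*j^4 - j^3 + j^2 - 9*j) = -4*j^5 - j^4 + 4*j^3 + 7*j + 2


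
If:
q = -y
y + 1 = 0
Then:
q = 1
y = -1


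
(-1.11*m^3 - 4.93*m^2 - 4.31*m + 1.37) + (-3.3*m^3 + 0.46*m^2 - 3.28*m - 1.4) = -4.41*m^3 - 4.47*m^2 - 7.59*m - 0.0299999999999998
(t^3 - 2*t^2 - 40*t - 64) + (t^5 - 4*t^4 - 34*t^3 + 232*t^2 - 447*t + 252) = t^5 - 4*t^4 - 33*t^3 + 230*t^2 - 487*t + 188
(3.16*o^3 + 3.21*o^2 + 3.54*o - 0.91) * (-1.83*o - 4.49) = -5.7828*o^4 - 20.0627*o^3 - 20.8911*o^2 - 14.2293*o + 4.0859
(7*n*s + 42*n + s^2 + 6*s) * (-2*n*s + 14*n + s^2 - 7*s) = -14*n^2*s^2 + 14*n^2*s + 588*n^2 + 5*n*s^3 - 5*n*s^2 - 210*n*s + s^4 - s^3 - 42*s^2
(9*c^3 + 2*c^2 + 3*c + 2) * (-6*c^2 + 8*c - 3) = -54*c^5 + 60*c^4 - 29*c^3 + 6*c^2 + 7*c - 6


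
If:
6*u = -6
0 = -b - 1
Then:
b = -1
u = -1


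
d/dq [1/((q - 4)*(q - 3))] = (7 - 2*q)/(q^4 - 14*q^3 + 73*q^2 - 168*q + 144)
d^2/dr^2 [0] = 0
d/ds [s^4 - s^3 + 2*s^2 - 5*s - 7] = 4*s^3 - 3*s^2 + 4*s - 5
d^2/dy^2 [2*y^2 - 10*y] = 4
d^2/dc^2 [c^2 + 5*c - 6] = 2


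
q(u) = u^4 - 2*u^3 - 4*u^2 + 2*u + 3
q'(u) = 4*u^3 - 6*u^2 - 8*u + 2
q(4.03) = 78.96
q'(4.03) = 134.12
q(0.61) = 2.42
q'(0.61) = -4.20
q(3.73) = 44.59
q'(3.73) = 96.26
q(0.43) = 3.00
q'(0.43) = -2.23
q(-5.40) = 1040.79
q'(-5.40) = -759.62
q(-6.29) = 1895.20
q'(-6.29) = -1180.50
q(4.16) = 97.60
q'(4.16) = 152.85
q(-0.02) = 2.96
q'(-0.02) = 2.16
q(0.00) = 3.00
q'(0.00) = 2.00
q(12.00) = 16731.00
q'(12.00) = 5954.00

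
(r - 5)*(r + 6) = r^2 + r - 30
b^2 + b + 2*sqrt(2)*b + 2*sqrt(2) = (b + 1)*(b + 2*sqrt(2))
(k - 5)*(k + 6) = k^2 + k - 30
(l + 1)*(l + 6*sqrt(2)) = l^2 + l + 6*sqrt(2)*l + 6*sqrt(2)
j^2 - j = j*(j - 1)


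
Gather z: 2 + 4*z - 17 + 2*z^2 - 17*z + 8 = 2*z^2 - 13*z - 7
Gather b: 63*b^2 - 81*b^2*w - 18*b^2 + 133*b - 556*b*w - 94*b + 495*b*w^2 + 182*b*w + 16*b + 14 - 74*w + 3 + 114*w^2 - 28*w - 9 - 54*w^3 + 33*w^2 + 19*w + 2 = b^2*(45 - 81*w) + b*(495*w^2 - 374*w + 55) - 54*w^3 + 147*w^2 - 83*w + 10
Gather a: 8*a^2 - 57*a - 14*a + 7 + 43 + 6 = 8*a^2 - 71*a + 56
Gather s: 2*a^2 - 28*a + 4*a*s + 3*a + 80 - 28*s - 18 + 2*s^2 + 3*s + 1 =2*a^2 - 25*a + 2*s^2 + s*(4*a - 25) + 63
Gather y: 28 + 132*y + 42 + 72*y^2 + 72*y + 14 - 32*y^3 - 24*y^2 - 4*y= -32*y^3 + 48*y^2 + 200*y + 84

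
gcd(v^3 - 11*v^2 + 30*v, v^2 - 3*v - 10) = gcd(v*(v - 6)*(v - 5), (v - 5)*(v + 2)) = v - 5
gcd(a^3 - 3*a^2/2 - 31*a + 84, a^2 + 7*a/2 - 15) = a + 6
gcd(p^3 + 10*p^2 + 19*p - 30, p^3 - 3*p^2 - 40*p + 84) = p + 6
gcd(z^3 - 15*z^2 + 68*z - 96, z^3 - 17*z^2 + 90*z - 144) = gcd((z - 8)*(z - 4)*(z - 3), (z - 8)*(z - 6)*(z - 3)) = z^2 - 11*z + 24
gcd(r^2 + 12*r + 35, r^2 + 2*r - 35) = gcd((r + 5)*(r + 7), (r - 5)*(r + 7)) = r + 7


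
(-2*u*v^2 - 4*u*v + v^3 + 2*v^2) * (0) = 0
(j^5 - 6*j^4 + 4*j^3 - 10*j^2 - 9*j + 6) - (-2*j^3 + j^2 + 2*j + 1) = j^5 - 6*j^4 + 6*j^3 - 11*j^2 - 11*j + 5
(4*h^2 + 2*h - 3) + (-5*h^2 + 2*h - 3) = -h^2 + 4*h - 6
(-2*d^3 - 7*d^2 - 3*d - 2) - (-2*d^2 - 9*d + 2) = -2*d^3 - 5*d^2 + 6*d - 4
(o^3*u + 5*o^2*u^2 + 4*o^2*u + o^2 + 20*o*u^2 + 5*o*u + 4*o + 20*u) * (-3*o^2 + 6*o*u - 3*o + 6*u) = -3*o^5*u - 9*o^4*u^2 - 15*o^4*u - 3*o^4 + 30*o^3*u^3 - 45*o^3*u^2 - 21*o^3*u - 15*o^3 + 150*o^2*u^3 - 6*o^2*u^2 - 45*o^2*u - 12*o^2 + 120*o*u^3 + 150*o*u^2 - 36*o*u + 120*u^2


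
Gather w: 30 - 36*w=30 - 36*w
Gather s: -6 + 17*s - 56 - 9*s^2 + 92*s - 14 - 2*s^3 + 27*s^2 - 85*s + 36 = -2*s^3 + 18*s^2 + 24*s - 40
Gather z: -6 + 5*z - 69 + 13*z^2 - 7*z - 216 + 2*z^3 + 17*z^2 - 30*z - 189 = 2*z^3 + 30*z^2 - 32*z - 480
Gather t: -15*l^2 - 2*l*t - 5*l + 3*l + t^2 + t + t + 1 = -15*l^2 - 2*l + t^2 + t*(2 - 2*l) + 1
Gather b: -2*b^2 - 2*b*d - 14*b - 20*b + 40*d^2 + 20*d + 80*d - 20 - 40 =-2*b^2 + b*(-2*d - 34) + 40*d^2 + 100*d - 60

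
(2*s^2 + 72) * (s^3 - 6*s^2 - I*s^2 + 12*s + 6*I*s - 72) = 2*s^5 - 12*s^4 - 2*I*s^4 + 96*s^3 + 12*I*s^3 - 576*s^2 - 72*I*s^2 + 864*s + 432*I*s - 5184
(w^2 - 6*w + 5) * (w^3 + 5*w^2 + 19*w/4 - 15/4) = w^5 - w^4 - 81*w^3/4 - 29*w^2/4 + 185*w/4 - 75/4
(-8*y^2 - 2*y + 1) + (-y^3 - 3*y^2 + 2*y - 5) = -y^3 - 11*y^2 - 4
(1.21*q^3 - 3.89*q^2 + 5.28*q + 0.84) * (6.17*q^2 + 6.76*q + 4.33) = 7.4657*q^5 - 15.8217*q^4 + 11.5205*q^3 + 24.0319*q^2 + 28.5408*q + 3.6372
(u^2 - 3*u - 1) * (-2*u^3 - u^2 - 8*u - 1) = -2*u^5 + 5*u^4 - 3*u^3 + 24*u^2 + 11*u + 1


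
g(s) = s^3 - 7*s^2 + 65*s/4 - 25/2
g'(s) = 3*s^2 - 14*s + 65/4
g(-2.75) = -130.92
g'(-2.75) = 77.44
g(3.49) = 1.46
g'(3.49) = 3.93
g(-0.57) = -24.22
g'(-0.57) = 25.20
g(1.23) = -1.24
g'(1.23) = 3.57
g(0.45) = -6.51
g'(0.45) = 10.56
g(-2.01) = -81.56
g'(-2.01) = 56.51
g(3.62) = 2.03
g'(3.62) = 4.88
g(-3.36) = -184.06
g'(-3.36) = 97.16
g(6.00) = 49.00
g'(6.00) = 40.25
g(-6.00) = -578.00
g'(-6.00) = 208.25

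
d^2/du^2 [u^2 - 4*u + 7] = 2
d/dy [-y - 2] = -1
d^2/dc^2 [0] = 0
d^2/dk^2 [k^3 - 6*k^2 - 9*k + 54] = 6*k - 12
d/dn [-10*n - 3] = -10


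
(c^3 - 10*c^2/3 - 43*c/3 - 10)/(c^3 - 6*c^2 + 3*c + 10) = (c^2 - 13*c/3 - 10)/(c^2 - 7*c + 10)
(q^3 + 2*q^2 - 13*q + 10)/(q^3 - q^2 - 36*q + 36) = (q^2 + 3*q - 10)/(q^2 - 36)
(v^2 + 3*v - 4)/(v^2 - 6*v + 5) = (v + 4)/(v - 5)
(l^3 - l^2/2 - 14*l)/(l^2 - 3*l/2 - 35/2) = l*(l - 4)/(l - 5)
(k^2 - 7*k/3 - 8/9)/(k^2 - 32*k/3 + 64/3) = (k + 1/3)/(k - 8)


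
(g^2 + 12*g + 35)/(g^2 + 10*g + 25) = (g + 7)/(g + 5)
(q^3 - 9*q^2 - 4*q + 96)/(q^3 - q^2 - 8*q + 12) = (q^2 - 12*q + 32)/(q^2 - 4*q + 4)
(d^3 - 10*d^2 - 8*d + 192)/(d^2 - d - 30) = (d^2 - 4*d - 32)/(d + 5)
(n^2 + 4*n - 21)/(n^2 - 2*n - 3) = (n + 7)/(n + 1)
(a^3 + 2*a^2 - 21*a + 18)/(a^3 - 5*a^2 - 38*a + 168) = (a^2 - 4*a + 3)/(a^2 - 11*a + 28)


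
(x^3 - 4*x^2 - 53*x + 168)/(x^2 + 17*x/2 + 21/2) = 2*(x^2 - 11*x + 24)/(2*x + 3)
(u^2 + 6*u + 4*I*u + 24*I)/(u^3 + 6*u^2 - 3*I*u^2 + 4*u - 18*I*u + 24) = (u + 4*I)/(u^2 - 3*I*u + 4)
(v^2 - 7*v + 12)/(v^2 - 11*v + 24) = (v - 4)/(v - 8)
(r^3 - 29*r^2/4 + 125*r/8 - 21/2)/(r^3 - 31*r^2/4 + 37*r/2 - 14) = (r - 3/2)/(r - 2)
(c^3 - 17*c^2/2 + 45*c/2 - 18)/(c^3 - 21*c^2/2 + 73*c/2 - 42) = (2*c - 3)/(2*c - 7)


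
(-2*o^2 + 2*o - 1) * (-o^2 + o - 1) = 2*o^4 - 4*o^3 + 5*o^2 - 3*o + 1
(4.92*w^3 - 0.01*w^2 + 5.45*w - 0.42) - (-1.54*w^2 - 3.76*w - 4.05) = 4.92*w^3 + 1.53*w^2 + 9.21*w + 3.63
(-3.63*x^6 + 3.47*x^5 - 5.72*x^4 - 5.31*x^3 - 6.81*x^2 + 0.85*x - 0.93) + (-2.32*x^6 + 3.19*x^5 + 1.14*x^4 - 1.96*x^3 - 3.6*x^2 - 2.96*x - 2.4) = -5.95*x^6 + 6.66*x^5 - 4.58*x^4 - 7.27*x^3 - 10.41*x^2 - 2.11*x - 3.33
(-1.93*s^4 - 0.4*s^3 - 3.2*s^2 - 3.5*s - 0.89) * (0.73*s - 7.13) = -1.4089*s^5 + 13.4689*s^4 + 0.516*s^3 + 20.261*s^2 + 24.3053*s + 6.3457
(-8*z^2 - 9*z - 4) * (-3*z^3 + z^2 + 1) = 24*z^5 + 19*z^4 + 3*z^3 - 12*z^2 - 9*z - 4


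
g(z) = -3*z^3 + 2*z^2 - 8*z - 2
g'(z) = -9*z^2 + 4*z - 8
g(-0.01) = -1.92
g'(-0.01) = -8.04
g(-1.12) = 13.68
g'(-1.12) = -23.77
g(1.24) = -14.56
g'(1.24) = -16.88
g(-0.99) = 10.79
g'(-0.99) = -20.78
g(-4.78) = 409.58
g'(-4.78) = -232.76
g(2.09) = -37.37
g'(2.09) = -38.95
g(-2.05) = 48.65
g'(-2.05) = -54.02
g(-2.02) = 47.05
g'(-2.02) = -52.80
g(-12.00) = 5566.00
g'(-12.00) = -1352.00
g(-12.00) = 5566.00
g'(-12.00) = -1352.00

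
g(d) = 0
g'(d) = 0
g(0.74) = 0.00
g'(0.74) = 0.00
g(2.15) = 0.00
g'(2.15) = 0.00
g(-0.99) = 0.00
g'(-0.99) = 0.00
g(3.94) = 0.00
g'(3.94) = 0.00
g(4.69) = 0.00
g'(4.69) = 0.00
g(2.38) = 0.00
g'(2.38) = 0.00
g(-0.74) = 0.00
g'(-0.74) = 0.00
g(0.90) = 0.00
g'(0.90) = 0.00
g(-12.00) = 0.00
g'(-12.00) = 0.00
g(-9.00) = 0.00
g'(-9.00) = 0.00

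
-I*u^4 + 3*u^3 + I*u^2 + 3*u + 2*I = (u - I)*(u + I)*(u + 2*I)*(-I*u + 1)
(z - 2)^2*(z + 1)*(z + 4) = z^4 + z^3 - 12*z^2 + 4*z + 16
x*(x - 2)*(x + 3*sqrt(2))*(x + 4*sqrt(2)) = x^4 - 2*x^3 + 7*sqrt(2)*x^3 - 14*sqrt(2)*x^2 + 24*x^2 - 48*x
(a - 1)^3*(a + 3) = a^4 - 6*a^2 + 8*a - 3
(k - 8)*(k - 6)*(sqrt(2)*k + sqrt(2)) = sqrt(2)*k^3 - 13*sqrt(2)*k^2 + 34*sqrt(2)*k + 48*sqrt(2)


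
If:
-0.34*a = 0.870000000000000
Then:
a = -2.56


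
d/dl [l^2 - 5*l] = 2*l - 5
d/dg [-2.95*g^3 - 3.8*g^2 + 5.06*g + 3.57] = -8.85*g^2 - 7.6*g + 5.06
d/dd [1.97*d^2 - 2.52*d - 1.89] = 3.94*d - 2.52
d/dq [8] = 0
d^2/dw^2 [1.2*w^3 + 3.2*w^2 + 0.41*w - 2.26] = 7.2*w + 6.4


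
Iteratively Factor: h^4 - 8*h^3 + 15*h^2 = (h)*(h^3 - 8*h^2 + 15*h) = h^2*(h^2 - 8*h + 15) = h^2*(h - 5)*(h - 3)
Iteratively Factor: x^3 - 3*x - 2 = (x - 2)*(x^2 + 2*x + 1) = (x - 2)*(x + 1)*(x + 1)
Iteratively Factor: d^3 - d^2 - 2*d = (d + 1)*(d^2 - 2*d) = d*(d + 1)*(d - 2)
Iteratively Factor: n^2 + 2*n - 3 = (n - 1)*(n + 3)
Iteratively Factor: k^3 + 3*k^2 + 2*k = (k + 2)*(k^2 + k) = (k + 1)*(k + 2)*(k)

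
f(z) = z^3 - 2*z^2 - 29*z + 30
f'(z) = 3*z^2 - 4*z - 29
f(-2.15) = 73.17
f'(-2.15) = -6.53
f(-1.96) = 71.63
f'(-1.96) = -9.64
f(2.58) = -40.96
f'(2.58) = -19.35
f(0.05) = 28.55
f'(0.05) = -29.19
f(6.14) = 8.02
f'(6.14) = 59.54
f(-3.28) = 68.32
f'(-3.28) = 16.40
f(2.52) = -39.78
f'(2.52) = -20.03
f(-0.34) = 39.59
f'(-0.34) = -27.29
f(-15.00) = -3360.00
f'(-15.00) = 706.00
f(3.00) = -48.00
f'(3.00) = -14.00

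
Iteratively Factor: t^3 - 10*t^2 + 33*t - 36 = (t - 3)*(t^2 - 7*t + 12) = (t - 4)*(t - 3)*(t - 3)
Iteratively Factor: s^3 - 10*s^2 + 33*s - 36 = (s - 3)*(s^2 - 7*s + 12) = (s - 3)^2*(s - 4)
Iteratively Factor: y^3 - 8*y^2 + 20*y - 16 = (y - 2)*(y^2 - 6*y + 8) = (y - 2)^2*(y - 4)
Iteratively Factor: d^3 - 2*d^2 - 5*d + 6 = (d + 2)*(d^2 - 4*d + 3) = (d - 3)*(d + 2)*(d - 1)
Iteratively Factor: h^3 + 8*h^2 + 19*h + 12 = (h + 1)*(h^2 + 7*h + 12) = (h + 1)*(h + 3)*(h + 4)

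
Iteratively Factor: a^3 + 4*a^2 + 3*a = (a + 3)*(a^2 + a) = (a + 1)*(a + 3)*(a)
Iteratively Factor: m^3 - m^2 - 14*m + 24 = (m - 2)*(m^2 + m - 12) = (m - 2)*(m + 4)*(m - 3)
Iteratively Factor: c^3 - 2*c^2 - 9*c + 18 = (c - 3)*(c^2 + c - 6) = (c - 3)*(c - 2)*(c + 3)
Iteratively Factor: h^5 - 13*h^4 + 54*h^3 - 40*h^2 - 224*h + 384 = (h - 3)*(h^4 - 10*h^3 + 24*h^2 + 32*h - 128) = (h - 3)*(h + 2)*(h^3 - 12*h^2 + 48*h - 64) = (h - 4)*(h - 3)*(h + 2)*(h^2 - 8*h + 16) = (h - 4)^2*(h - 3)*(h + 2)*(h - 4)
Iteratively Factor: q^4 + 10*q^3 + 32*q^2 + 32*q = (q + 4)*(q^3 + 6*q^2 + 8*q) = (q + 2)*(q + 4)*(q^2 + 4*q) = q*(q + 2)*(q + 4)*(q + 4)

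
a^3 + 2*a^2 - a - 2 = (a - 1)*(a + 1)*(a + 2)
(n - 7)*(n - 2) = n^2 - 9*n + 14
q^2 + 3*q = q*(q + 3)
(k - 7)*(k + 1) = k^2 - 6*k - 7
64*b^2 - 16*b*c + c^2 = (-8*b + c)^2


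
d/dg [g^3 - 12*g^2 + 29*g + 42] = 3*g^2 - 24*g + 29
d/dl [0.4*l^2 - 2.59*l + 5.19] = 0.8*l - 2.59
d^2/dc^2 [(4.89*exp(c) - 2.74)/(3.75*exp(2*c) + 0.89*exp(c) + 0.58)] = (68.765625*exp(4*c) - 170.445375*exp(3*c) - 91.24875*exp(2*c) + 19.143428*exp(c) + 3.059384)*exp(c)/(52.734375*exp(6*c) + 37.546875*exp(5*c) + 33.379875*exp(4*c) + 12.319469*exp(3*c) + 5.162754*exp(2*c) + 0.898188*exp(c) + 0.195112)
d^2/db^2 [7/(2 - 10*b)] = -175/(5*b - 1)^3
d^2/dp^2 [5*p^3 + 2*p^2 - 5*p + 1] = 30*p + 4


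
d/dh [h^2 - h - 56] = 2*h - 1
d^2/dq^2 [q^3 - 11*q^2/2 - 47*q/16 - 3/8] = 6*q - 11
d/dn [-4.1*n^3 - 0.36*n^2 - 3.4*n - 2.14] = -12.3*n^2 - 0.72*n - 3.4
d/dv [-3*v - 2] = -3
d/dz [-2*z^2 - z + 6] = -4*z - 1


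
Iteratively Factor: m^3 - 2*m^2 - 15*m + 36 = (m - 3)*(m^2 + m - 12) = (m - 3)*(m + 4)*(m - 3)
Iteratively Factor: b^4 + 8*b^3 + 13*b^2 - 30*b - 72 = (b + 3)*(b^3 + 5*b^2 - 2*b - 24) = (b + 3)^2*(b^2 + 2*b - 8) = (b + 3)^2*(b + 4)*(b - 2)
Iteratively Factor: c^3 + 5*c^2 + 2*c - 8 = (c + 2)*(c^2 + 3*c - 4) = (c + 2)*(c + 4)*(c - 1)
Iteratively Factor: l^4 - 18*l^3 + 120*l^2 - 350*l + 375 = (l - 5)*(l^3 - 13*l^2 + 55*l - 75) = (l - 5)*(l - 3)*(l^2 - 10*l + 25) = (l - 5)^2*(l - 3)*(l - 5)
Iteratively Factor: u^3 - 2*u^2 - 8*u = (u - 4)*(u^2 + 2*u) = (u - 4)*(u + 2)*(u)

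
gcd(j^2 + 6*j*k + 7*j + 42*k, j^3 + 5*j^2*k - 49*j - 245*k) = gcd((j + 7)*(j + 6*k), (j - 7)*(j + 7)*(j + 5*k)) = j + 7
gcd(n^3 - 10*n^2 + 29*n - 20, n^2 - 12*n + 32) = n - 4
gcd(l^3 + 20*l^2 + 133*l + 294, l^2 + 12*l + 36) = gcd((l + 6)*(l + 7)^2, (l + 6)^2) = l + 6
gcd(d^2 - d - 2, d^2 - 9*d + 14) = d - 2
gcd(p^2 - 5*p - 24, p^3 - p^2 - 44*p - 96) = p^2 - 5*p - 24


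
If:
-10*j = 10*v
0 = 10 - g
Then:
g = 10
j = -v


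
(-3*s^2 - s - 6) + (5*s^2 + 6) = 2*s^2 - s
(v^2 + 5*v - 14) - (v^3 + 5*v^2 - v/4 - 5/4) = -v^3 - 4*v^2 + 21*v/4 - 51/4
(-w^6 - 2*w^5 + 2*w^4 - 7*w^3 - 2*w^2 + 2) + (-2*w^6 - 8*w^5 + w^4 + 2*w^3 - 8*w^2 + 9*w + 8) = -3*w^6 - 10*w^5 + 3*w^4 - 5*w^3 - 10*w^2 + 9*w + 10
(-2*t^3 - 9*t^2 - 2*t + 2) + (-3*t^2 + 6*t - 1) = -2*t^3 - 12*t^2 + 4*t + 1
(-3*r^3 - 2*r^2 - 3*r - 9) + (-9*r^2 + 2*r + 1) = -3*r^3 - 11*r^2 - r - 8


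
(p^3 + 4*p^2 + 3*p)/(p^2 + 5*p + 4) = p*(p + 3)/(p + 4)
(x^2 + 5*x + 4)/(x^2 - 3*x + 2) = (x^2 + 5*x + 4)/(x^2 - 3*x + 2)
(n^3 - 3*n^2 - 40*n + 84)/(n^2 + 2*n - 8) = (n^2 - n - 42)/(n + 4)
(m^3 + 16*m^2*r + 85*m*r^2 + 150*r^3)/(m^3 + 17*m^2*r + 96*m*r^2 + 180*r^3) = (m + 5*r)/(m + 6*r)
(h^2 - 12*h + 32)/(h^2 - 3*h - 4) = (h - 8)/(h + 1)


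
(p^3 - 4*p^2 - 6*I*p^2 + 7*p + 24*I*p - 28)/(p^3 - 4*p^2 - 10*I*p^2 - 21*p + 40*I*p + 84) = (p + I)/(p - 3*I)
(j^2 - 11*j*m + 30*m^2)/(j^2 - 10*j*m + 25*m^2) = (j - 6*m)/(j - 5*m)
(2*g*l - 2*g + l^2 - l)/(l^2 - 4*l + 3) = (2*g + l)/(l - 3)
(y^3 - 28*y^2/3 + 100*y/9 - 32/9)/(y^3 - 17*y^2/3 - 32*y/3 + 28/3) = (3*y^2 - 26*y + 16)/(3*(y^2 - 5*y - 14))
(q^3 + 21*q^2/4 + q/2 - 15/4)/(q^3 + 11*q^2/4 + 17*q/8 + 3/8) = 2*(4*q^2 + 17*q - 15)/(8*q^2 + 14*q + 3)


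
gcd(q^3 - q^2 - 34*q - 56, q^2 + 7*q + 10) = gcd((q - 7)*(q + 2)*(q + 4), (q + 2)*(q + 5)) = q + 2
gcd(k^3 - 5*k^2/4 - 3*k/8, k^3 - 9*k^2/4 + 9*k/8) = k^2 - 3*k/2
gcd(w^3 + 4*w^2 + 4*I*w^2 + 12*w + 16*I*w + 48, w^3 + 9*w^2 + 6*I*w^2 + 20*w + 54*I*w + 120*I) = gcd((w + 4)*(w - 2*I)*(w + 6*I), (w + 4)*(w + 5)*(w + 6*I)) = w^2 + w*(4 + 6*I) + 24*I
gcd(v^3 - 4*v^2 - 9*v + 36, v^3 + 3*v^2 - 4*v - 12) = v + 3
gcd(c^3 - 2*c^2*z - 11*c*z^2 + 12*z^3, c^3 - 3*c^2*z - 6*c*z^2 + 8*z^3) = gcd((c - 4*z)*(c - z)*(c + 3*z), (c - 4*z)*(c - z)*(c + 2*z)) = c^2 - 5*c*z + 4*z^2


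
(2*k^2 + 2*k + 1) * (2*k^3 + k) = 4*k^5 + 4*k^4 + 4*k^3 + 2*k^2 + k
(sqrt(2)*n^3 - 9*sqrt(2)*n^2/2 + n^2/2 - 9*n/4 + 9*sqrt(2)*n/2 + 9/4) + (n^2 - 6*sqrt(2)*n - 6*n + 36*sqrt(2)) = sqrt(2)*n^3 - 9*sqrt(2)*n^2/2 + 3*n^2/2 - 33*n/4 - 3*sqrt(2)*n/2 + 9/4 + 36*sqrt(2)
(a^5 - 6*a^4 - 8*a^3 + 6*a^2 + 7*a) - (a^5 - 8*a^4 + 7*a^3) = 2*a^4 - 15*a^3 + 6*a^2 + 7*a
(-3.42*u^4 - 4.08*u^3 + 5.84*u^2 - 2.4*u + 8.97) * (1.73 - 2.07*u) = 7.0794*u^5 + 2.529*u^4 - 19.1472*u^3 + 15.0712*u^2 - 22.7199*u + 15.5181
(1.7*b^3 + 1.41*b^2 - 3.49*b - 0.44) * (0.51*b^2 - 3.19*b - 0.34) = 0.867*b^5 - 4.7039*b^4 - 6.8558*b^3 + 10.4293*b^2 + 2.5902*b + 0.1496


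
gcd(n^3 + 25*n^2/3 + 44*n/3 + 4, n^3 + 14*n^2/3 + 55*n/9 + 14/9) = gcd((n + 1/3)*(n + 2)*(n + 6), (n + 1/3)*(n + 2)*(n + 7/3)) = n^2 + 7*n/3 + 2/3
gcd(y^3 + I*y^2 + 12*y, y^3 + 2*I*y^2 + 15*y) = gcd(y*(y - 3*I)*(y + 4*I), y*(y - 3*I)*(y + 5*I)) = y^2 - 3*I*y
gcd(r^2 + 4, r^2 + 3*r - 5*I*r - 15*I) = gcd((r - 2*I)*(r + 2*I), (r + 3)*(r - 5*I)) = 1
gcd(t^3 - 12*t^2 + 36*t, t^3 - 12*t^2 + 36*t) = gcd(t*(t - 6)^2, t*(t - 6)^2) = t^3 - 12*t^2 + 36*t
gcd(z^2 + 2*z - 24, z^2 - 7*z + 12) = z - 4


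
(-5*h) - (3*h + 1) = -8*h - 1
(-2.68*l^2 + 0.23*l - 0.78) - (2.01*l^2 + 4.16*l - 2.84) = -4.69*l^2 - 3.93*l + 2.06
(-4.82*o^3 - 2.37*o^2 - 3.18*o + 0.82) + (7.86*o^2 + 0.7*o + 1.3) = -4.82*o^3 + 5.49*o^2 - 2.48*o + 2.12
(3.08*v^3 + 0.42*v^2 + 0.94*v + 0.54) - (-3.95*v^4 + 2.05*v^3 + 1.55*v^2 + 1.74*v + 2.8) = 3.95*v^4 + 1.03*v^3 - 1.13*v^2 - 0.8*v - 2.26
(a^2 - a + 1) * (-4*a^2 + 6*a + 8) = -4*a^4 + 10*a^3 - 2*a^2 - 2*a + 8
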